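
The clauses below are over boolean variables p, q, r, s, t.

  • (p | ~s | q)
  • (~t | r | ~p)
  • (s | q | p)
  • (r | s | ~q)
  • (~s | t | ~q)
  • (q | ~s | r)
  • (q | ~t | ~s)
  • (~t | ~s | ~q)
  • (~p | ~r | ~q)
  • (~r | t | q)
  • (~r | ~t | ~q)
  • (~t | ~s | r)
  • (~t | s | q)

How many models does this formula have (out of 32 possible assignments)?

2

Satisfying assignments:
  p=F q=T r=T s=F t=F
  p=T q=F r=F s=F t=F
Count: 2.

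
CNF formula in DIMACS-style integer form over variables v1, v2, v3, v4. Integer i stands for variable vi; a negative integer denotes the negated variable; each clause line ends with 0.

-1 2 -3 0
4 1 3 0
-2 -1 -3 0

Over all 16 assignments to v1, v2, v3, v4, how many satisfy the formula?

Split on v1, then v3.
  v1=T, v3=T: a clause becomes empty — 0.
  v1=T, v3=F: remaining (v2,v4) ∈ {(F,F); (F,T); (T,F); (T,T)} — 4.
  v1=F, v3=T: remaining (v2,v4) ∈ {(F,F); (F,T); (T,F); (T,T)} — 4.
  v1=F, v3=F: remaining (v2,v4) ∈ {(F,T); (T,T)} — 2.
Total: 0 + 4 + 4 + 2 = 10.

10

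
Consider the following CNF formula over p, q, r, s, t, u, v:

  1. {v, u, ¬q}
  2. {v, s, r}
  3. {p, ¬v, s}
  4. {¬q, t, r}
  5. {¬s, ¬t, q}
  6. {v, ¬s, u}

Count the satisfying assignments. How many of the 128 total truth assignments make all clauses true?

Case analysis on s and v:
  s=T, v=T: p, u free; 5 ways for (q,r,t) × 2^2 = 20.
  s=T, v=F: p free; 5 ways for (q,r,t,u) × 2^1 = 10.
  s=F, v=T: u free; 7 ways for (p,q,r,t) × 2^1 = 14.
  s=F, v=F: p, t free; 3 ways for (q,r,u) × 2^2 = 12.
Total: 20 + 10 + 14 + 12 = 56.

56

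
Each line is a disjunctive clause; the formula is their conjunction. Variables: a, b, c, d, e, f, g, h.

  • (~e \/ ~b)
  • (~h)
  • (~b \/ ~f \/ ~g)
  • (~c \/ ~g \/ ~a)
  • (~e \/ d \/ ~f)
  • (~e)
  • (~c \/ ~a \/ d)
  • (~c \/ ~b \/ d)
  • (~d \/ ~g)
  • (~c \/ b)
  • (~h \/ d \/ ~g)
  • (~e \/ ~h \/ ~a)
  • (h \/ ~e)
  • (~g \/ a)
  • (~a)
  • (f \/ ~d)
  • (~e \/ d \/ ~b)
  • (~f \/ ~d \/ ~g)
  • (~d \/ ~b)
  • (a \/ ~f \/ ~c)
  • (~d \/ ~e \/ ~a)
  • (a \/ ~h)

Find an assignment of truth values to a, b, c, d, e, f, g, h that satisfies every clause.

a=False, b=True, c=False, d=False, e=False, f=False, g=False, h=False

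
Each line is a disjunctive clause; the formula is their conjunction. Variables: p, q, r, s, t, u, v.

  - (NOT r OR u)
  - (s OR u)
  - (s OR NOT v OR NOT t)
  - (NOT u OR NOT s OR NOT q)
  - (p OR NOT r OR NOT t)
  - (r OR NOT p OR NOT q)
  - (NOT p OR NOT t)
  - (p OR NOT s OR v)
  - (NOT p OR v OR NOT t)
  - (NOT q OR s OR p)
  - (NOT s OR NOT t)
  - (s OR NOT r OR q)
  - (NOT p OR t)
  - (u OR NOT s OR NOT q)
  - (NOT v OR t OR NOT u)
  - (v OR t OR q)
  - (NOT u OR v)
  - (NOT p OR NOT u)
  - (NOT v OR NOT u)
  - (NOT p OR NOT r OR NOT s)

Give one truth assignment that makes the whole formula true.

p = False, q = False, r = False, s = True, t = False, u = False, v = True

Branch on p: take p = False.
Branch on q: take q = False.
For the remaining variables, r = False, s = True, t = False, u = False, v = True works.
Every clause has at least one true literal under this assignment.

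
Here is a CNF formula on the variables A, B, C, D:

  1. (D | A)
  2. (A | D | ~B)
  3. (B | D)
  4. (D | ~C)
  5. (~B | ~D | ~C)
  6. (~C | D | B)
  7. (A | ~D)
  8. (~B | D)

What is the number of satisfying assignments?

The models are:
  A=T B=F C=F D=T
  A=T B=F C=T D=T
  A=T B=T C=F D=T
That's 3 in total.

3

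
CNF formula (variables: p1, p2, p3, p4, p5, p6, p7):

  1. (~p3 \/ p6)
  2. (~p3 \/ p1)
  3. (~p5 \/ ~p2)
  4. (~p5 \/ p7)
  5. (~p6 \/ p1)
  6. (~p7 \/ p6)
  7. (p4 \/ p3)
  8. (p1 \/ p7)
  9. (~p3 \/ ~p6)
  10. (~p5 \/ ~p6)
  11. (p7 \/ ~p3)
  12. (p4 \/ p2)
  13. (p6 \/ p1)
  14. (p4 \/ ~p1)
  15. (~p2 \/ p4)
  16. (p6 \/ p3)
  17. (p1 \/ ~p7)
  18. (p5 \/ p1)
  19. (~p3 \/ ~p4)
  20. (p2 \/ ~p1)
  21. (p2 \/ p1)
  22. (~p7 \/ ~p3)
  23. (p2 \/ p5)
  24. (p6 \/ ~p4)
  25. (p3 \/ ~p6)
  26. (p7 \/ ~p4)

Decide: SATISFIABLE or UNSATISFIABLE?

UNSATISFIABLE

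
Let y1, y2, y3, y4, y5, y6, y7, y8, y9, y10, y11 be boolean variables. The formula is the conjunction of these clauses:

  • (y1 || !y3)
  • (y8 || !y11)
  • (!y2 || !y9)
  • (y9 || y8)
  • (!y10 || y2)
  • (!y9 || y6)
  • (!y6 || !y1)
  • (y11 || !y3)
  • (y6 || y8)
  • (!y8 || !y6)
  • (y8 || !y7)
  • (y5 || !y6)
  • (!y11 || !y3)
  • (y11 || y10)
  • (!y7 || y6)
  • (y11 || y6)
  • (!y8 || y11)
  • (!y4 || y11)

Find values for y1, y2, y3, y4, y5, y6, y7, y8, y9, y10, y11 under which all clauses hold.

Pure literal: y3 appears only negated; assign y3 = False.
Pure literal: y4 appears only negated; assign y4 = False.
Branch on y1: take y1 = False.
For the remaining variables, y2 = False, y5 = True, y6 = False, y7 = False, y8 = True, y9 = False, y10 = False, y11 = True works.
Every clause has at least one true literal under this assignment.

y1=0, y2=0, y3=0, y4=0, y5=1, y6=0, y7=0, y8=1, y9=0, y10=0, y11=1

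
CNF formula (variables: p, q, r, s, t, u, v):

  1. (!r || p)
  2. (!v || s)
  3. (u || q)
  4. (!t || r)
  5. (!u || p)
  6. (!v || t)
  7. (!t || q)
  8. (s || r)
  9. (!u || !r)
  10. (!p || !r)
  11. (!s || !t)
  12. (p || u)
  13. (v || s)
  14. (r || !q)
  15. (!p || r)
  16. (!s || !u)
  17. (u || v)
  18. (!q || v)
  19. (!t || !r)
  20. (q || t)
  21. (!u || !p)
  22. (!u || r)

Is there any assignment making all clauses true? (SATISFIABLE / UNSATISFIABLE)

r = True:
  propagation gives p=True; an empty clause results — contradiction.
r = False:
  propagation gives t=False, v=False, s=True, q=False; an empty clause results — contradiction.
Every branch closes, so no satisfying assignment exists.

UNSATISFIABLE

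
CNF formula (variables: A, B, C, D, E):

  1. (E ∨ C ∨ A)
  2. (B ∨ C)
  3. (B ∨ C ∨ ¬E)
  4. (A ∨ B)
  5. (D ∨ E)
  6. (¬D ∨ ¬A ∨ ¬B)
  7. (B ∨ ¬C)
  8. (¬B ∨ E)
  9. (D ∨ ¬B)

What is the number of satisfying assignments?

2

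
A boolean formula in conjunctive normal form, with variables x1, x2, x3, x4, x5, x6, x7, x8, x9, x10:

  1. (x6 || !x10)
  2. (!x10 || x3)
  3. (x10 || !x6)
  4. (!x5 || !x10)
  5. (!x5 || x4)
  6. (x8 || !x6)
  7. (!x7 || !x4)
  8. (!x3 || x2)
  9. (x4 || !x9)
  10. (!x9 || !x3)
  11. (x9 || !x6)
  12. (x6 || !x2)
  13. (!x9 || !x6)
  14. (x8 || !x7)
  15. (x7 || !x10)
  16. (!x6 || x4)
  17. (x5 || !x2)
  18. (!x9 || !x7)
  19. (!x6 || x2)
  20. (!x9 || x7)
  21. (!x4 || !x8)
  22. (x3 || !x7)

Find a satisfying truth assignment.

Branch on x2: take x2 = False.
  then x3 is forced to False.
  then x10 is forced to False.
  then x6 is forced to False.
  then x7 is forced to False.
  then x9 is forced to False.
Branch on x4: take x4 = False.
  then x5 is forced to False.
x1, x8 are now unconstrained; take x1 = True, x8 = False.
Every clause has at least one true literal under this assignment.
Check each clause:
  1. (x6 || !x10) — !x10 is true.
  2. (x3 || !x10) — !x10 is true.
  3. (!x6 || x10) — !x6 is true.
  4. (!x5 || !x10) — !x5 is true.
  5. (x4 || !x5) — !x5 is true.
  6. (x8 || !x6) — !x6 is true.
  7. (!x7 || !x4) — !x7 is true.
  8. (x2 || !x3) — !x3 is true.
  9. (x4 || !x9) — !x9 is true.
  10. (!x9 || !x3) — !x3 is true.
  11. (!x6 || x9) — !x6 is true.
  12. (!x2 || x6) — !x2 is true.
  13. (!x6 || !x9) — !x6 is true.
  14. (!x7 || x8) — !x7 is true.
  15. (!x10 || x7) — !x10 is true.
  16. (!x6 || x4) — !x6 is true.
  17. (!x2 || x5) — !x2 is true.
  18. (!x7 || !x9) — !x7 is true.
  19. (x2 || !x6) — !x6 is true.
  20. (x7 || !x9) — !x9 is true.
  21. (!x4 || !x8) — !x8 is true.
  22. (x3 || !x7) — !x7 is true.

x1=T, x2=F, x3=F, x4=F, x5=F, x6=F, x7=F, x8=F, x9=F, x10=F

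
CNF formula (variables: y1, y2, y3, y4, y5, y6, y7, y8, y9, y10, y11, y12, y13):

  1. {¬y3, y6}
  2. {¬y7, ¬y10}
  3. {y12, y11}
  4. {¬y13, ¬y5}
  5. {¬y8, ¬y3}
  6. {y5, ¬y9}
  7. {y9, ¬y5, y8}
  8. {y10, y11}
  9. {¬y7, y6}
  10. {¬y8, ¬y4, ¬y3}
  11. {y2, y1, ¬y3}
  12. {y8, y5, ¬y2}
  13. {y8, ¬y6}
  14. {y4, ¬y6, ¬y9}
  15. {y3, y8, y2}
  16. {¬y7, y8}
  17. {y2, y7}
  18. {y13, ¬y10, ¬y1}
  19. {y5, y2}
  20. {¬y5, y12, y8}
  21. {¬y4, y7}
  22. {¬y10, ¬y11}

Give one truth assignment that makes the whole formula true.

y1=False, y2=True, y3=False, y4=False, y5=False, y6=False, y7=False, y8=True, y9=False, y10=False, y11=True, y12=False, y13=True

Branch on y1: take y1 = False.
Try y2 = True.
The remaining clauses are satisfied by y3 = False, y4 = False, y5 = False, y6 = False, y7 = False, y8 = True, y9 = False, y10 = False, y11 = True, y12 = False, y13 = True.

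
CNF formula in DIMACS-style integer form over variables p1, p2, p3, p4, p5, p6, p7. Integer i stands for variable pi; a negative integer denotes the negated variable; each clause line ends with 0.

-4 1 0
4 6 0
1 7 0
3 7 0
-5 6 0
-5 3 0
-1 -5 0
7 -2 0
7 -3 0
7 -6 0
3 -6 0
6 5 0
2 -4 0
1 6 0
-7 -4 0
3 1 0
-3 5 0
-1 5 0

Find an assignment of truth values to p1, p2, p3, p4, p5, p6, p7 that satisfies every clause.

p1=F, p2=F, p3=T, p4=F, p5=T, p6=T, p7=T

Branch on p1: take p1 = False.
  then p4 is forced to False.
  then p6 is forced to True.
  then p7 is forced to True.
  then p3 is forced to True.
  then p5 is forced to True.
p2 is now unconstrained; take p2 = False.
Every clause has at least one true literal under this assignment.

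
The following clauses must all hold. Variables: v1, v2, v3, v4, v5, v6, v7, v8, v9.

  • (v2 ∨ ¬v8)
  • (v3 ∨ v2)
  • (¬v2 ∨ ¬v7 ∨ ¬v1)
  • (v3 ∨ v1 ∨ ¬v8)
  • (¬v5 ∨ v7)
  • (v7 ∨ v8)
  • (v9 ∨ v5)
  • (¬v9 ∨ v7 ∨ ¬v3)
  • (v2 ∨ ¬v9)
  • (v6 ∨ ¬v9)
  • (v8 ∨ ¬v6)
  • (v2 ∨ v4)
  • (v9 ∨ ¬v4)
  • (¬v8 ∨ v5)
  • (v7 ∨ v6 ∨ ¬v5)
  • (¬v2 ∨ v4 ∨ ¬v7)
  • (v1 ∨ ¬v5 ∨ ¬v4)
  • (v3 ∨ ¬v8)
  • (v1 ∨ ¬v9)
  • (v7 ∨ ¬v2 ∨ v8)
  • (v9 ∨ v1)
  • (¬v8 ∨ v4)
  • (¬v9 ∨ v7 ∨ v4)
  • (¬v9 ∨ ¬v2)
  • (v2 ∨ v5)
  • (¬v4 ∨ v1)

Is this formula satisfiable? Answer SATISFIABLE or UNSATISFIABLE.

UNSATISFIABLE

v2 = True:
  propagation gives v9=False, v5=True, v7=True, v1=False; an empty clause results — contradiction.
v2 = False:
  propagation gives v8=False, v3=True, v7=True, v9=False; an empty clause results — contradiction.
Every branch closes, so no satisfying assignment exists.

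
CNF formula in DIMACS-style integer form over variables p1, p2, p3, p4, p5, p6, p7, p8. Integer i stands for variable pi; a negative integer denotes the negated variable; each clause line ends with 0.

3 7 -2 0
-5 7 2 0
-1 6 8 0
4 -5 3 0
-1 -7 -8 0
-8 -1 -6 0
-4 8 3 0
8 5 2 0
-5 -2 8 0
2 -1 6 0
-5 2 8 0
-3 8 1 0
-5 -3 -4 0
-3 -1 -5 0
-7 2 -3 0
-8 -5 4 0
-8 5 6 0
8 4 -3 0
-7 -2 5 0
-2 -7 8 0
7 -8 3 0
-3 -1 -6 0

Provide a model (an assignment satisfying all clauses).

p1=False  p2=False  p3=False  p4=True  p5=True  p6=False  p7=True  p8=True

Check each clause:
  1. (p7 OR NOT p2 OR p3) — NOT p2 is true.
  2. (NOT p5 OR p2 OR p7) — p7 is true.
  3. (p6 OR p8 OR NOT p1) — p8 is true.
  4. (p4 OR NOT p5 OR p3) — p4 is true.
  5. (NOT p8 OR NOT p7 OR NOT p1) — NOT p1 is true.
  6. (NOT p1 OR NOT p6 OR NOT p8) — NOT p6 is true.
  7. (p8 OR p3 OR NOT p4) — p8 is true.
  8. (p5 OR p2 OR p8) — p8 is true.
  9. (NOT p2 OR p8 OR NOT p5) — p8 is true.
  10. (NOT p1 OR p2 OR p6) — NOT p1 is true.
  11. (p8 OR p2 OR NOT p5) — p8 is true.
  12. (NOT p3 OR p8 OR p1) — p8 is true.
  13. (NOT p3 OR NOT p5 OR NOT p4) — NOT p3 is true.
  14. (NOT p3 OR NOT p1 OR NOT p5) — NOT p3 is true.
  15. (NOT p3 OR NOT p7 OR p2) — NOT p3 is true.
  16. (NOT p5 OR NOT p8 OR p4) — p4 is true.
  17. (p6 OR p5 OR NOT p8) — p5 is true.
  18. (p8 OR NOT p3 OR p4) — p8 is true.
  19. (NOT p2 OR NOT p7 OR p5) — p5 is true.
  20. (NOT p2 OR NOT p7 OR p8) — p8 is true.
  21. (p7 OR NOT p8 OR p3) — p7 is true.
  22. (NOT p6 OR NOT p1 OR NOT p3) — NOT p6 is true.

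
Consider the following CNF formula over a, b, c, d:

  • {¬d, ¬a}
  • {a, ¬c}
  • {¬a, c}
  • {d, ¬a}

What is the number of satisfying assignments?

4

The models are:
  a=0 b=0 c=0 d=0
  a=0 b=0 c=0 d=1
  a=0 b=1 c=0 d=0
  a=0 b=1 c=0 d=1
Count: 4.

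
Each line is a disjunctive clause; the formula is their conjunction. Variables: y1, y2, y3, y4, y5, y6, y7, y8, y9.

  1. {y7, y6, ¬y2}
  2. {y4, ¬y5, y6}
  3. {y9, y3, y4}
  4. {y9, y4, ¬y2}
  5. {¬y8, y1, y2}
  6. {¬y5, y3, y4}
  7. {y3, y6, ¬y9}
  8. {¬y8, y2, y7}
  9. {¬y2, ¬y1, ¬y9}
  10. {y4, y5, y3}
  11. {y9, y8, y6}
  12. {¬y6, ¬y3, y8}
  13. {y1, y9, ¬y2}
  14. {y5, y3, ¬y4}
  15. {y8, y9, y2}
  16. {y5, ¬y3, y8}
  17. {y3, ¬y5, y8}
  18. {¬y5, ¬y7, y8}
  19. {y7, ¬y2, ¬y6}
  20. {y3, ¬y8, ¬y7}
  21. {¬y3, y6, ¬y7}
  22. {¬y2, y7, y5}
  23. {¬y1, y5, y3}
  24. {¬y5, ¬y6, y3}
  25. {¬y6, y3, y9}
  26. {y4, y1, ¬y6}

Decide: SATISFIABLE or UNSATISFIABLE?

Set y1 = False and propagate.
Set y2 = False and propagate.
  then y8 is forced to False.
  then y9 is forced to True.
For the remaining variables, y3 = True, y4 = True, y5 = True, y6 = False, y7 = False works.
So y1=False, y2=False, y3=True, y4=True, y5=True, y6=False, y7=False, y8=False, y9=True is a satisfying assignment.

SATISFIABLE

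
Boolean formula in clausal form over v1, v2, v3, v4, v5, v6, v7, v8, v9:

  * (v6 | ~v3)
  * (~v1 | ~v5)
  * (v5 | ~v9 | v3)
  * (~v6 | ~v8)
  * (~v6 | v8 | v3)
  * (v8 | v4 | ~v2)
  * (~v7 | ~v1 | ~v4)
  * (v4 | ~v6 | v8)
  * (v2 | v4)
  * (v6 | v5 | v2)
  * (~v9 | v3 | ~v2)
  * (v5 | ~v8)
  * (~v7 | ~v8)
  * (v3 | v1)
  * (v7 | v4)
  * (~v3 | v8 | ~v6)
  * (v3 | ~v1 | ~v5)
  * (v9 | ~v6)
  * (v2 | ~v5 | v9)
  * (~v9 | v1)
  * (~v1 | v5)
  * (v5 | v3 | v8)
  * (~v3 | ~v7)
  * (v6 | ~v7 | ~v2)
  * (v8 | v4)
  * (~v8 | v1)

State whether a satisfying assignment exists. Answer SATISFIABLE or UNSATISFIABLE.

UNSATISFIABLE

v8 = True:
  propagation gives v6=False, v3=False, v5=True, v1=False; an empty clause results — contradiction.
v8 = False:
  v3 = True:
    propagation gives v6=True; an empty clause results — contradiction.
  v3 = False:
    propagation gives v6=False, v1=True, v5=False; an empty clause results — contradiction.
Every branch closes, so no satisfying assignment exists.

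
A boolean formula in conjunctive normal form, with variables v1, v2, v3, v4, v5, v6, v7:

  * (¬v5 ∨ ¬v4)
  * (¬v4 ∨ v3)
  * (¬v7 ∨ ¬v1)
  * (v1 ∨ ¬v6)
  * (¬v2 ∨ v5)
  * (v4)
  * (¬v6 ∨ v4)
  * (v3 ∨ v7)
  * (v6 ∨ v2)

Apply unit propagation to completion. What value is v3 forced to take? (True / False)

(v4) stands alone — v4 = True.
(¬v4 ∨ ¬v5): since v4 = True, the clause reduces to (¬v5). v5 = False.
In (¬v4 ∨ v3), ¬v4 is now false; v3 must hold, so v3 = True.

True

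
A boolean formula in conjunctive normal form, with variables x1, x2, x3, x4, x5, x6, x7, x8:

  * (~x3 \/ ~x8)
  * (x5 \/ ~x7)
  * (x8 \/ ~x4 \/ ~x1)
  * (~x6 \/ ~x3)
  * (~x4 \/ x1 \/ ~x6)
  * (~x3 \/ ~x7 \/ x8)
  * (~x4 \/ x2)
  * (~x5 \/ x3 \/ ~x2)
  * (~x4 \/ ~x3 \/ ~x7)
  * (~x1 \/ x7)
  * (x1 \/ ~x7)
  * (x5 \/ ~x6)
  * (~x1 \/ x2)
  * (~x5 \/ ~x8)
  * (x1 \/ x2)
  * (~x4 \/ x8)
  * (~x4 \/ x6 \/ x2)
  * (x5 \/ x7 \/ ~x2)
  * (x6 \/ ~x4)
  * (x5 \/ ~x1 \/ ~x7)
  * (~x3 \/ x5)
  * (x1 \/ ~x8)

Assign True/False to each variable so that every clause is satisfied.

x1 = F, x2 = T, x3 = T, x4 = F, x5 = T, x6 = F, x7 = F, x8 = F

x4 occurs only negated in the remaining clauses — set x4 = False.
Try x1 = False.
  then x7 is forced to False.
  then x2 is forced to True.
  then x5 is forced to True.
  then x3 is forced to True.
  then x8 is forced to False.
  then x6 is forced to False.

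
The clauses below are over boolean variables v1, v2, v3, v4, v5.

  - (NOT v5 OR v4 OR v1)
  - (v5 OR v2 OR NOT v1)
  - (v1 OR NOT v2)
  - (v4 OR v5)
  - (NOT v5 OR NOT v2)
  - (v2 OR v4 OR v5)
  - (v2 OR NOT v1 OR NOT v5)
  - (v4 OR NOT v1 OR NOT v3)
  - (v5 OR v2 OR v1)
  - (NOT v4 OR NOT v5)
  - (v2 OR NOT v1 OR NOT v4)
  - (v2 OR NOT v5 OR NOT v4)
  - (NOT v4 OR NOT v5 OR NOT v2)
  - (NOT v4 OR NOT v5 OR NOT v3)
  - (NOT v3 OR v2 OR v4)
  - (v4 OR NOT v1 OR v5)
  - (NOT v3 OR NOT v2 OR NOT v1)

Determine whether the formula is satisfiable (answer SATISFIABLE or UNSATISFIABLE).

SATISFIABLE

Pure literal: v3 appears only negated; assign v3 = False.
Try v1 = True.
For the remaining variables, v2 = True, v4 = True, v5 = False works.
So v1=True, v2=True, v3=False, v4=True, v5=False is a satisfying assignment.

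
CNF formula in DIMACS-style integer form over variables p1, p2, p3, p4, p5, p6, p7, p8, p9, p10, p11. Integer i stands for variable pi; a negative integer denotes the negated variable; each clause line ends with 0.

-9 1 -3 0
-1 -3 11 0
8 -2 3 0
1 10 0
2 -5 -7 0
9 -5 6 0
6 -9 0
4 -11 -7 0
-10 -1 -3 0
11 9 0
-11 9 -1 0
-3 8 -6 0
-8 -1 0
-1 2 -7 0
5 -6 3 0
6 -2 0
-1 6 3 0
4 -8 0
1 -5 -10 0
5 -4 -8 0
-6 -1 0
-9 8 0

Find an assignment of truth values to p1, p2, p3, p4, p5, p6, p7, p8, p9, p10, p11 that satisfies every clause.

p7 occurs only negated in the remaining clauses — set p7 = False.
Try p1 = False.
  then p10 is forced to True.
  then p5 is forced to False.
Branch on p2: take p2 = False.
Set p3 = False and propagate.
  then p6 is forced to False.
  then p9 is forced to False.
  then p11 is forced to True.
The remaining clauses are satisfied by p4 = True, p8 = False.
Check each clause:
  1. (p1 ∨ ¬p9 ∨ ¬p3) — ¬p3 is true.
  2. (p11 ∨ ¬p1 ∨ ¬p3) — p11 is true.
  3. (p8 ∨ p3 ∨ ¬p2) — ¬p2 is true.
  4. (p10 ∨ p1) — p10 is true.
  5. (¬p5 ∨ p2 ∨ ¬p7) — ¬p7 is true.
  6. (¬p5 ∨ p6 ∨ p9) — ¬p5 is true.
  7. (¬p9 ∨ p6) — ¬p9 is true.
  8. (p4 ∨ ¬p11 ∨ ¬p7) — ¬p7 is true.
  9. (¬p1 ∨ ¬p3 ∨ ¬p10) — ¬p3 is true.
  10. (p9 ∨ p11) — p11 is true.
  11. (p9 ∨ ¬p11 ∨ ¬p1) — ¬p1 is true.
  12. (¬p6 ∨ p8 ∨ ¬p3) — ¬p6 is true.
  13. (¬p1 ∨ ¬p8) — ¬p8 is true.
  14. (p2 ∨ ¬p7 ∨ ¬p1) — ¬p7 is true.
  15. (p5 ∨ ¬p6 ∨ p3) — ¬p6 is true.
  16. (¬p2 ∨ p6) — ¬p2 is true.
  17. (¬p1 ∨ p6 ∨ p3) — ¬p1 is true.
  18. (¬p8 ∨ p4) — ¬p8 is true.
  19. (p1 ∨ ¬p5 ∨ ¬p10) — ¬p5 is true.
  20. (p5 ∨ ¬p4 ∨ ¬p8) — ¬p8 is true.
  21. (¬p6 ∨ ¬p1) — ¬p6 is true.
  22. (¬p9 ∨ p8) — ¬p9 is true.

p1=F, p2=F, p3=F, p4=T, p5=F, p6=F, p7=F, p8=F, p9=F, p10=T, p11=T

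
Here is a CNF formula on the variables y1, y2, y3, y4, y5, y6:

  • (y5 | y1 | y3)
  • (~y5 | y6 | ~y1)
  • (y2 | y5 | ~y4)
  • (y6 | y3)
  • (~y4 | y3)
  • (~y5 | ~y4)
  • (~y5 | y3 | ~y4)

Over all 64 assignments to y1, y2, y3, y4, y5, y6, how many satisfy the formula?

24

Split on y5, then y3.
  y5=T, y3=T: y2 free; 3 ways for (y1,y4,y6) × 2^1 = 6.
  y5=T, y3=F: remaining (y1,y2,y4,y6) ∈ {(F,F,F,T); (F,T,F,T); (T,F,F,T); (T,T,F,T)} — 4.
  y5=F, y3=T: y1, y6 free; 3 ways for (y2,y4) × 2^2 = 12.
  y5=F, y3=F: remaining (y1,y2,y4,y6) ∈ {(T,F,F,T); (T,T,F,T)} — 2.
Total: 6 + 4 + 12 + 2 = 24.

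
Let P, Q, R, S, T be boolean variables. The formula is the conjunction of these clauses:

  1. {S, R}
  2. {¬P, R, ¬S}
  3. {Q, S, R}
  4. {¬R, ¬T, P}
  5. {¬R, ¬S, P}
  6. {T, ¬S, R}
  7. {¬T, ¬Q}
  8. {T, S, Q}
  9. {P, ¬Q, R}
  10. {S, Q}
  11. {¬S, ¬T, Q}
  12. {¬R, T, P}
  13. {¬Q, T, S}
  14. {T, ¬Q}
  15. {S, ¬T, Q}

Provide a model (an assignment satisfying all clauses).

Set P = True and propagate.
Try Q = False.
  then S is forced to True.
  then R is forced to True.
  then T is forced to False.

P=T, Q=F, R=T, S=T, T=F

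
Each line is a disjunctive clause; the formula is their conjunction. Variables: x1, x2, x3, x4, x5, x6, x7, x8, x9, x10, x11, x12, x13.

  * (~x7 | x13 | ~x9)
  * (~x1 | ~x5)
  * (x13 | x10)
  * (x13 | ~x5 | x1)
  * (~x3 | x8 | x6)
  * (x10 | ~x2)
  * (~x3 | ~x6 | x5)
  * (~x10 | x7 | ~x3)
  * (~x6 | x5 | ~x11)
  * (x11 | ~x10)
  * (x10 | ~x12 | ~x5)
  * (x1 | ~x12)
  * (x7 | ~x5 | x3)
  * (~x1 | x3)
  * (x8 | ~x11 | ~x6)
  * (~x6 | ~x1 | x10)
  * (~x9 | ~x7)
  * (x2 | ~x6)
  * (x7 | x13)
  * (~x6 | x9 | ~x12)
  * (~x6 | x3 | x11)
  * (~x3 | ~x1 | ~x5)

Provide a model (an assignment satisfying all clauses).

x1=F, x2=F, x3=T, x4=T, x5=F, x6=F, x7=T, x8=T, x9=F, x10=T, x11=T, x12=F, x13=F

Check each clause:
  1. (x13 | ~x9 | ~x7) — ~x9 is true.
  2. (~x1 | ~x5) — ~x5 is true.
  3. (x13 | x10) — x10 is true.
  4. (x13 | x1 | ~x5) — ~x5 is true.
  5. (x8 | x6 | ~x3) — x8 is true.
  6. (x10 | ~x2) — x10 is true.
  7. (~x6 | x5 | ~x3) — ~x6 is true.
  8. (~x3 | x7 | ~x10) — x7 is true.
  9. (~x11 | x5 | ~x6) — ~x6 is true.
  10. (x11 | ~x10) — x11 is true.
  11. (~x12 | ~x5 | x10) — x10 is true.
  12. (x1 | ~x12) — ~x12 is true.
  13. (~x5 | x3 | x7) — x3 is true.
  14. (~x1 | x3) — x3 is true.
  15. (~x6 | ~x11 | x8) — x8 is true.
  16. (~x6 | x10 | ~x1) — x10 is true.
  17. (~x9 | ~x7) — ~x9 is true.
  18. (x2 | ~x6) — ~x6 is true.
  19. (x7 | x13) — x7 is true.
  20. (~x12 | ~x6 | x9) — ~x6 is true.
  21. (~x6 | x3 | x11) — x11 is true.
  22. (~x3 | ~x5 | ~x1) — ~x5 is true.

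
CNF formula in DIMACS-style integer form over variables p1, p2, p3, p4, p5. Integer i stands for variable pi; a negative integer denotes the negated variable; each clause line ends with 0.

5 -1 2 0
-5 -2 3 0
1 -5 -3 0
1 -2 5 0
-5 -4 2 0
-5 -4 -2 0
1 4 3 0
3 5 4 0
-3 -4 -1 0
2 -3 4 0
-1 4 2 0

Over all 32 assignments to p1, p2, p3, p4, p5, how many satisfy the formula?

5

The models are:
  p1=0 p2=0 p3=0 p4=1 p5=0
  p1=0 p2=0 p3=1 p4=1 p5=0
  p1=1 p2=1 p3=0 p4=1 p5=0
  p1=1 p2=1 p3=1 p4=0 p5=0
  p1=1 p2=1 p3=1 p4=0 p5=1
Count: 5.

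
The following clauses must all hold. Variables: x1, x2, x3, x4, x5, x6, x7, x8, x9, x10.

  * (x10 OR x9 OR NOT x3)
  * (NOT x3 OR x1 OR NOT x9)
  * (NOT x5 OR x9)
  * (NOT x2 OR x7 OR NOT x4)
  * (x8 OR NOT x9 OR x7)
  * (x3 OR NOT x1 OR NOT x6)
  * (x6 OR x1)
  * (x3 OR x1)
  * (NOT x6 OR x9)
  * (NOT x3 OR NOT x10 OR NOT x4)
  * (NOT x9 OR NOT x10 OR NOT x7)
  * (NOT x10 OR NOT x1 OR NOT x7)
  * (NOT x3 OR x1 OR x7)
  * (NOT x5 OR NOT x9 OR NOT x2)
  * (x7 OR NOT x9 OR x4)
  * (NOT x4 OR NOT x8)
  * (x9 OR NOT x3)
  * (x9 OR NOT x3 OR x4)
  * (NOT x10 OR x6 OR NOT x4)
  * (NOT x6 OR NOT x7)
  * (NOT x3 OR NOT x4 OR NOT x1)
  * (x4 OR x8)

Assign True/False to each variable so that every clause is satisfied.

x5 occurs only negated in the remaining clauses — set x5 = False.
Branch on x1: take x1 = True.
Branch on x2: take x2 = True.
The remaining clauses are satisfied by x3 = False, x4 = True, x6 = False, x7 = True, x8 = False, x9 = False, x10 = False.
Check each clause:
  1. (x9 OR x10 OR NOT x3) — NOT x3 is true.
  2. (NOT x9 OR x1 OR NOT x3) — x1 is true.
  3. (x9 OR NOT x5) — NOT x5 is true.
  4. (NOT x4 OR NOT x2 OR x7) — x7 is true.
  5. (NOT x9 OR x8 OR x7) — x7 is true.
  6. (NOT x1 OR x3 OR NOT x6) — NOT x6 is true.
  7. (x6 OR x1) — x1 is true.
  8. (x3 OR x1) — x1 is true.
  9. (NOT x6 OR x9) — NOT x6 is true.
  10. (NOT x10 OR NOT x4 OR NOT x3) — NOT x3 is true.
  11. (NOT x9 OR NOT x10 OR NOT x7) — NOT x10 is true.
  12. (NOT x7 OR NOT x10 OR NOT x1) — NOT x10 is true.
  13. (x1 OR NOT x3 OR x7) — x1 is true.
  14. (NOT x9 OR NOT x2 OR NOT x5) — NOT x5 is true.
  15. (x4 OR NOT x9 OR x7) — x4 is true.
  16. (NOT x4 OR NOT x8) — NOT x8 is true.
  17. (NOT x3 OR x9) — NOT x3 is true.
  18. (x4 OR x9 OR NOT x3) — x4 is true.
  19. (x6 OR NOT x4 OR NOT x10) — NOT x10 is true.
  20. (NOT x6 OR NOT x7) — NOT x6 is true.
  21. (NOT x1 OR NOT x4 OR NOT x3) — NOT x3 is true.
  22. (x4 OR x8) — x4 is true.

x1=T, x2=T, x3=F, x4=T, x5=F, x6=F, x7=T, x8=F, x9=F, x10=F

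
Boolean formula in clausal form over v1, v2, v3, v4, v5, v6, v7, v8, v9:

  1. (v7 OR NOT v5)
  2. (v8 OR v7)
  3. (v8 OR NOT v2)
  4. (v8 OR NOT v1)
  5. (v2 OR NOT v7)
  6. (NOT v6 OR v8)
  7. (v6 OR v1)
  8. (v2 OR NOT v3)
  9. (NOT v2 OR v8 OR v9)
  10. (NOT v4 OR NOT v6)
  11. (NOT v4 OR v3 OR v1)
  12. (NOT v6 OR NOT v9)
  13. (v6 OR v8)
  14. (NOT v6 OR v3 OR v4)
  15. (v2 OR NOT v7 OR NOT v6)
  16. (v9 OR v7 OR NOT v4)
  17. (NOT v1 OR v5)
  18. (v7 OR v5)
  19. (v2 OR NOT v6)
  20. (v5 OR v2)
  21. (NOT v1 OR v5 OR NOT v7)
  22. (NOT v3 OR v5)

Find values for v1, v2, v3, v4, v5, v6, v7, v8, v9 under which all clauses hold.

v1=True, v2=True, v3=True, v4=False, v5=True, v6=True, v7=True, v8=True, v9=False

v8 occurs only positively in the remaining clauses — set v8 = True.
Set v1 = True and propagate.
  then v5 is forced to True.
  then v7 is forced to True.
  then v2 is forced to True.
The remaining clauses are satisfied by v3 = True, v4 = False, v6 = True, v9 = False.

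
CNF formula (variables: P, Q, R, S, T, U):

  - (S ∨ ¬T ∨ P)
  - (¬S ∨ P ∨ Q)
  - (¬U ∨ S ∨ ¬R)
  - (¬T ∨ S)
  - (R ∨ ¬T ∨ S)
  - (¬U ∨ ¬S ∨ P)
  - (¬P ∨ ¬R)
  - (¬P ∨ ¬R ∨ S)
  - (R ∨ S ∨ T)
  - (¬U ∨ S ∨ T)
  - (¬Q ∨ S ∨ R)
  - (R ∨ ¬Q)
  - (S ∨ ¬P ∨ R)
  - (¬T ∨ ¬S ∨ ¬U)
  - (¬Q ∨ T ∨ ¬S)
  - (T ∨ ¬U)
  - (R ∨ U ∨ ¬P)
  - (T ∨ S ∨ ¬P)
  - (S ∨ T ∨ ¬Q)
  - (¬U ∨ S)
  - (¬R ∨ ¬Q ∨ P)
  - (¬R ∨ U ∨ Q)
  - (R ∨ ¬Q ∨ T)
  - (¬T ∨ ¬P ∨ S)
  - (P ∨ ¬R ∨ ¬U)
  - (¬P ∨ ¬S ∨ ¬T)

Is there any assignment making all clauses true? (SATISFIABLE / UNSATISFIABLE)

S = True:
  P = True:
    propagation gives R=False, Q=False, U=True, T=False; an empty clause results — contradiction.
  P = False:
    propagation gives Q=True, U=False, R=True; an empty clause results — contradiction.
S = False:
  propagation gives T=False, R=True, U=False, P=False; an empty clause results — contradiction.
Every branch closes, so no satisfying assignment exists.

UNSATISFIABLE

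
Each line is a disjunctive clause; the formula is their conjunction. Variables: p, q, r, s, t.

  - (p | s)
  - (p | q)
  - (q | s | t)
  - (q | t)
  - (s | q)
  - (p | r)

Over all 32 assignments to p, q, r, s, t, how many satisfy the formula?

Case analysis on q and p:
  q=1, p=1: r, s, t free → 2^3 = 8.
  q=1, p=0: remaining (r,s,t) ∈ {(1,1,0); (1,1,1)} — 2.
  q=0, p=1: remaining (r,s,t) ∈ {(0,1,1); (1,1,1)} — 2.
  q=0, p=0: a clause becomes empty — 0.
Total: 8 + 2 + 2 + 0 = 12.

12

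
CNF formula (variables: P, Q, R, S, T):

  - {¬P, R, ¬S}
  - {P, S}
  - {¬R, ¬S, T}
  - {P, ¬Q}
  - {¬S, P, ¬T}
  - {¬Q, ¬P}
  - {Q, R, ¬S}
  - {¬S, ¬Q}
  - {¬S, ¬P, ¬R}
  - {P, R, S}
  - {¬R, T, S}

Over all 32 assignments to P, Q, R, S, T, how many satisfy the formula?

3

The models are:
  P=1 Q=0 R=0 S=0 T=0
  P=1 Q=0 R=0 S=0 T=1
  P=1 Q=0 R=1 S=0 T=1
Count: 3.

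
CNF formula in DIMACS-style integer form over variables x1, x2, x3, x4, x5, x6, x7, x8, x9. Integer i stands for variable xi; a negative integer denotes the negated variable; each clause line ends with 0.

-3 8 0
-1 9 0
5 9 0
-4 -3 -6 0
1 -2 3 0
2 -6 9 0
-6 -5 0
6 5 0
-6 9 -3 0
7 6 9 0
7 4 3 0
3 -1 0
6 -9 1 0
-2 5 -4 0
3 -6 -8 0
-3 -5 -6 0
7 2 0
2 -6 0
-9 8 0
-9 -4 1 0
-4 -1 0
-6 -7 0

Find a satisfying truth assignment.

x1 = True, x2 = False, x3 = True, x4 = False, x5 = True, x6 = False, x7 = True, x8 = True, x9 = True

Check each clause:
  1. {x8, ¬x3} — x8 is true.
  2. {x9, ¬x1} — x9 is true.
  3. {x9, x5} — x9 is true.
  4. {¬x4, ¬x3, ¬x6} — ¬x6 is true.
  5. {¬x2, x1, x3} — x1 is true.
  6. {x2, x9, ¬x6} — x9 is true.
  7. {¬x6, ¬x5} — ¬x6 is true.
  8. {x6, x5} — x5 is true.
  9. {x9, ¬x6, ¬x3} — x9 is true.
  10. {x6, x9, x7} — x9 is true.
  11. {x4, x3, x7} — x3 is true.
  12. {¬x1, x3} — x3 is true.
  13. {¬x9, x6, x1} — x1 is true.
  14. {x5, ¬x4, ¬x2} — ¬x4 is true.
  15. {¬x6, ¬x8, x3} — ¬x6 is true.
  16. {¬x6, ¬x3, ¬x5} — ¬x6 is true.
  17. {x2, x7} — x7 is true.
  18. {x2, ¬x6} — ¬x6 is true.
  19. {¬x9, x8} — x8 is true.
  20. {¬x9, ¬x4, x1} — x1 is true.
  21. {¬x4, ¬x1} — ¬x4 is true.
  22. {¬x7, ¬x6} — ¬x6 is true.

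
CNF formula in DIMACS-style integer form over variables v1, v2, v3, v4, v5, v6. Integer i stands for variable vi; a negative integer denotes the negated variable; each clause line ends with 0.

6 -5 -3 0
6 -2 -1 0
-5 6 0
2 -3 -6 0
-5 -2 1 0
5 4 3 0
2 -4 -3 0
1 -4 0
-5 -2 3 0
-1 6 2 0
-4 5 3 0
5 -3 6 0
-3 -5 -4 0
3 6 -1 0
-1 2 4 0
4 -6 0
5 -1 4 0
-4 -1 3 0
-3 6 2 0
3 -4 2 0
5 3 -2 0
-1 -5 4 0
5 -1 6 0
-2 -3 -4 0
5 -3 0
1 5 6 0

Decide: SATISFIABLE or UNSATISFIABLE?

UNSATISFIABLE

v3 = True:
  propagation gives v5=True, v6=True, v2=True, v1=True; an empty clause results — contradiction.
v3 = False:
  v1 = True:
    propagation gives v6=True, v4=True; an empty clause results — contradiction.
  v1 = False:
    propagation gives v4=False, v5=True, v6=True; an empty clause results — contradiction.
Every branch closes, so no satisfying assignment exists.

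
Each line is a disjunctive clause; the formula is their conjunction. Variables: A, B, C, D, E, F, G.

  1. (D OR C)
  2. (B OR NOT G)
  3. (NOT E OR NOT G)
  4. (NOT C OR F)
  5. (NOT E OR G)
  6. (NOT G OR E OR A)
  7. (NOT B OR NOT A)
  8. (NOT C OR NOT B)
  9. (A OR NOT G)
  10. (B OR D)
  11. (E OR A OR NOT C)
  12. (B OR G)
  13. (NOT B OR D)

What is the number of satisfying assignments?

2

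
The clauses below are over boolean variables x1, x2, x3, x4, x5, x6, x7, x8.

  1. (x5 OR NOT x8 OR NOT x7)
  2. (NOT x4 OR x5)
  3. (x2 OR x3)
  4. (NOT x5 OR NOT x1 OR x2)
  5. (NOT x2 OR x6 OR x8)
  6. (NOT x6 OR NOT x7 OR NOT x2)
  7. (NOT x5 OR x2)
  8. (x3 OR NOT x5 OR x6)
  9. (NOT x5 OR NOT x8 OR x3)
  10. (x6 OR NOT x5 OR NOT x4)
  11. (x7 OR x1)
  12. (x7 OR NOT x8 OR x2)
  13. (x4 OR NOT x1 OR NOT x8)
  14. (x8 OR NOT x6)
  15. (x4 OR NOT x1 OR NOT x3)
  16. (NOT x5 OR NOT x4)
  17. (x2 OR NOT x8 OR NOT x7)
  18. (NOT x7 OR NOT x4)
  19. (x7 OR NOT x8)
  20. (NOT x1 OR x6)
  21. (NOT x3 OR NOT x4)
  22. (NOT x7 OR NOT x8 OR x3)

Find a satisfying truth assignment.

x1=False  x2=True  x3=True  x4=False  x5=True  x6=False  x7=True  x8=True

Check each clause:
  1. (NOT x8 OR x5 OR NOT x7) — x5 is true.
  2. (NOT x4 OR x5) — NOT x4 is true.
  3. (x2 OR x3) — x2 is true.
  4. (NOT x1 OR x2 OR NOT x5) — x2 is true.
  5. (x8 OR x6 OR NOT x2) — x8 is true.
  6. (NOT x2 OR NOT x6 OR NOT x7) — NOT x6 is true.
  7. (x2 OR NOT x5) — x2 is true.
  8. (x6 OR x3 OR NOT x5) — x3 is true.
  9. (NOT x5 OR NOT x8 OR x3) — x3 is true.
  10. (NOT x5 OR x6 OR NOT x4) — NOT x4 is true.
  11. (x1 OR x7) — x7 is true.
  12. (NOT x8 OR x7 OR x2) — x2 is true.
  13. (x4 OR NOT x1 OR NOT x8) — NOT x1 is true.
  14. (NOT x6 OR x8) — x8 is true.
  15. (NOT x3 OR NOT x1 OR x4) — NOT x1 is true.
  16. (NOT x4 OR NOT x5) — NOT x4 is true.
  17. (x2 OR NOT x7 OR NOT x8) — x2 is true.
  18. (NOT x4 OR NOT x7) — NOT x4 is true.
  19. (x7 OR NOT x8) — x7 is true.
  20. (x6 OR NOT x1) — NOT x1 is true.
  21. (NOT x3 OR NOT x4) — NOT x4 is true.
  22. (NOT x8 OR NOT x7 OR x3) — x3 is true.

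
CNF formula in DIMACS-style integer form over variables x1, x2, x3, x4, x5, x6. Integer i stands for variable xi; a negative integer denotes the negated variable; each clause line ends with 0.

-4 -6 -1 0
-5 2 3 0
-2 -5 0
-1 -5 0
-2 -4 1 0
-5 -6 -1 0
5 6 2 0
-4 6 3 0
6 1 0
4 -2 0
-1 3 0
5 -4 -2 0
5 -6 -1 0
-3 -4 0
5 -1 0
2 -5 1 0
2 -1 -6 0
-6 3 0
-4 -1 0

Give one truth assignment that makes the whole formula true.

Branch on x1: take x1 = False.
  then x6 is forced to True.
  then x3 is forced to True.
  then x4 is forced to False.
  then x2 is forced to False.
  then x5 is forced to False.
Every clause has at least one true literal under this assignment.

x1=False  x2=False  x3=True  x4=False  x5=False  x6=True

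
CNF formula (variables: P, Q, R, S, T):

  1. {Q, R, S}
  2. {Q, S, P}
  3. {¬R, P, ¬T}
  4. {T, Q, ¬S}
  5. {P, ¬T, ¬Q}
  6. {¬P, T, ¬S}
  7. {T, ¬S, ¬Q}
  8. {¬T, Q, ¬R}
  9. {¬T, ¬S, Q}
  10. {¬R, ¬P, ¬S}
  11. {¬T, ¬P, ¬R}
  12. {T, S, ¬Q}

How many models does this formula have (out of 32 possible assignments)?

3

Satisfying assignments:
  P=T Q=F R=T S=F T=F
  P=T Q=T R=F S=F T=T
  P=T Q=T R=F S=T T=T
Count: 3.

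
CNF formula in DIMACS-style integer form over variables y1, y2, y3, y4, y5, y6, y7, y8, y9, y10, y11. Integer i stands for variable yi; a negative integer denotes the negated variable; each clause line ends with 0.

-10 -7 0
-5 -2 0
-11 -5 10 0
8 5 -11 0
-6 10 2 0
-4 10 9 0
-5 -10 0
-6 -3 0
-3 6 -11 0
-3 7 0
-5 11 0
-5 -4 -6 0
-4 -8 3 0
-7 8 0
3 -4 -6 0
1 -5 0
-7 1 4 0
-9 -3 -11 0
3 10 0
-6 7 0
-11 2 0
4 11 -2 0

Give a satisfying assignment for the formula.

y1=F, y2=T, y3=F, y4=T, y5=F, y6=F, y7=F, y8=F, y9=F, y10=T, y11=F

Check each clause:
  1. (~y10 \/ ~y7) — ~y7 is true.
  2. (~y2 \/ ~y5) — ~y5 is true.
  3. (y10 \/ ~y11 \/ ~y5) — y10 is true.
  4. (~y11 \/ y8 \/ y5) — ~y11 is true.
  5. (y10 \/ ~y6 \/ y2) — y10 is true.
  6. (y10 \/ ~y4 \/ y9) — y10 is true.
  7. (~y10 \/ ~y5) — ~y5 is true.
  8. (~y3 \/ ~y6) — ~y6 is true.
  9. (~y3 \/ y6 \/ ~y11) — ~y11 is true.
  10. (y7 \/ ~y3) — ~y3 is true.
  11. (y11 \/ ~y5) — ~y5 is true.
  12. (~y4 \/ ~y5 \/ ~y6) — ~y6 is true.
  13. (~y4 \/ y3 \/ ~y8) — ~y8 is true.
  14. (~y7 \/ y8) — ~y7 is true.
  15. (~y4 \/ y3 \/ ~y6) — ~y6 is true.
  16. (~y5 \/ y1) — ~y5 is true.
  17. (~y7 \/ y4 \/ y1) — ~y7 is true.
  18. (~y9 \/ ~y11 \/ ~y3) — ~y3 is true.
  19. (y10 \/ y3) — y10 is true.
  20. (y7 \/ ~y6) — ~y6 is true.
  21. (~y11 \/ y2) — y2 is true.
  22. (y11 \/ y4 \/ ~y2) — y4 is true.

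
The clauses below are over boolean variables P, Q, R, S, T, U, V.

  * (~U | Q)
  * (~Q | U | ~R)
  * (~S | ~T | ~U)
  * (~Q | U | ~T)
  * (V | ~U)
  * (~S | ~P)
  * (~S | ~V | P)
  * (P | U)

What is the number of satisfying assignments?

Split on U, then P.
  U=1, P=1: remaining (Q,R,S,T,V) ∈ {(1,0,0,0,1); (1,0,0,1,1); (1,1,0,0,1); (1,1,0,1,1)} — 4.
  U=1, P=0: remaining (Q,R,S,T,V) ∈ {(1,0,0,0,1); (1,0,0,1,1); (1,1,0,0,1); (1,1,0,1,1)} — 4.
  U=0, P=1: V free; 5 ways for (Q,R,S,T) × 2^1 = 10.
  U=0, P=0: a clause becomes empty — 0.
Total: 4 + 4 + 10 + 0 = 18.

18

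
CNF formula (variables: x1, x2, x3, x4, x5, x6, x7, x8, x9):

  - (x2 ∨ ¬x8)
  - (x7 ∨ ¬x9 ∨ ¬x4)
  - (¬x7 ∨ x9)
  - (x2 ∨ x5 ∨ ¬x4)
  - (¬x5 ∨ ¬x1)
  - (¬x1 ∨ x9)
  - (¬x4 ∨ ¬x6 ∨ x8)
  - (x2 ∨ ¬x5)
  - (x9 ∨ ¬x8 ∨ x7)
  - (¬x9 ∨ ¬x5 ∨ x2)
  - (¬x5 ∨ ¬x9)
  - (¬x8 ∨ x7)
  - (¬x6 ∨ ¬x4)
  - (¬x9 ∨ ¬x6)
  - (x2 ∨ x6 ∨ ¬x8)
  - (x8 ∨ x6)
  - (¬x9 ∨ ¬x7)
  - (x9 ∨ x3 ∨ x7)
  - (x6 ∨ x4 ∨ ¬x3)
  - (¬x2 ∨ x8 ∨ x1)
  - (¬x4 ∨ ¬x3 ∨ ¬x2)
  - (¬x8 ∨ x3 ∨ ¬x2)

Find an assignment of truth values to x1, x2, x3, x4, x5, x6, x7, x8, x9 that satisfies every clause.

x1=False, x2=False, x3=True, x4=False, x5=False, x6=True, x7=False, x8=False, x9=False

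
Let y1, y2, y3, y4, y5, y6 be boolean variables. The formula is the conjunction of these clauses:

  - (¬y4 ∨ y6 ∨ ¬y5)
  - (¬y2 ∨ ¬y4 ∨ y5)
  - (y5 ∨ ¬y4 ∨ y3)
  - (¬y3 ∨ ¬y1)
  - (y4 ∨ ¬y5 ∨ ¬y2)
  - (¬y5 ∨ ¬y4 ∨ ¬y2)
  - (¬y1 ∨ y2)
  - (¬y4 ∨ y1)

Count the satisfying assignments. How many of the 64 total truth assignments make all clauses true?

14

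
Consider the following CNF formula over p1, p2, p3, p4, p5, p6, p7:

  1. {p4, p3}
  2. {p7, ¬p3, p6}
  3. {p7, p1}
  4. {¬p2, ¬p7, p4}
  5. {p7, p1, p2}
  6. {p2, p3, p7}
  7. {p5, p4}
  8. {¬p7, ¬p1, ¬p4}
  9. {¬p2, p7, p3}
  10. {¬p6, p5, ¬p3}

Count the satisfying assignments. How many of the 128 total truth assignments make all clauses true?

22

Split on p7, then p3.
  p7=1, p3=1: 10 of the 32 assignments to (p1,p2,p4,p5,p6) work.
  p7=1, p3=0: forces p1=0; p4=1; p2, p5, p6 free → 2^3 = 8.
  p7=0, p3=1: remaining (p1,p2,p4,p5,p6) ∈ {(1,0,0,1,1); (1,0,1,1,1); (1,1,0,1,1); (1,1,1,1,1)} — 4.
  p7=0, p3=0: a clause becomes empty — 0.
Total: 10 + 8 + 4 + 0 = 22.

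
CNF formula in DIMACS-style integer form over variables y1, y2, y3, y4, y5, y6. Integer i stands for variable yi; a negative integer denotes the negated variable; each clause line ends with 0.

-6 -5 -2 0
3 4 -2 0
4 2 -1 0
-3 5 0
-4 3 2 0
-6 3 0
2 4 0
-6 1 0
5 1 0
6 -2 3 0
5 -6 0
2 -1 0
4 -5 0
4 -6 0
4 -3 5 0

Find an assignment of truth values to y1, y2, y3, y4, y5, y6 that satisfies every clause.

y1 = F, y2 = F, y3 = T, y4 = T, y5 = T, y6 = F

Try y1 = False.
  then y6 is forced to False.
  then y5 is forced to True.
  then y4 is forced to True.
Try y2 = False.
  then y3 is forced to True.
Check each clause:
  1. (~y5 \/ ~y6 \/ ~y2) — ~y6 is true.
  2. (y4 \/ y3 \/ ~y2) — y3 is true.
  3. (~y1 \/ y2 \/ y4) — y4 is true.
  4. (y5 \/ ~y3) — y5 is true.
  5. (y3 \/ ~y4 \/ y2) — y3 is true.
  6. (~y6 \/ y3) — ~y6 is true.
  7. (y2 \/ y4) — y4 is true.
  8. (~y6 \/ y1) — ~y6 is true.
  9. (y5 \/ y1) — y5 is true.
  10. (y3 \/ ~y2 \/ y6) — y3 is true.
  11. (~y6 \/ y5) — ~y6 is true.
  12. (~y1 \/ y2) — ~y1 is true.
  13. (y4 \/ ~y5) — y4 is true.
  14. (~y6 \/ y4) — ~y6 is true.
  15. (y4 \/ y5 \/ ~y3) — y4 is true.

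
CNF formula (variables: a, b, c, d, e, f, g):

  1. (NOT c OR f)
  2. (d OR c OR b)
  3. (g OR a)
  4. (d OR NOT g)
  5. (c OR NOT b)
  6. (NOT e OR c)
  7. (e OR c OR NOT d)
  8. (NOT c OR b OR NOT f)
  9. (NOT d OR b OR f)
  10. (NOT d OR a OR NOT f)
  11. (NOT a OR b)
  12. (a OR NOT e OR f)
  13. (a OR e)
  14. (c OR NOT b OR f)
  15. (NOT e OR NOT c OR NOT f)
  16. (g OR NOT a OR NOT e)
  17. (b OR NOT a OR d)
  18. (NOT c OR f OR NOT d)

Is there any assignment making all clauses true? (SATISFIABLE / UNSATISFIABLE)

SATISFIABLE

Set a = True and propagate.
  then b is forced to True.
  then c is forced to True.
  then f is forced to True.
  then e is forced to False.
Branch on d: take d = True.
g is now unconstrained; take g = False.
So a = T, b = T, c = T, d = T, e = F, f = T, g = F is a satisfying assignment.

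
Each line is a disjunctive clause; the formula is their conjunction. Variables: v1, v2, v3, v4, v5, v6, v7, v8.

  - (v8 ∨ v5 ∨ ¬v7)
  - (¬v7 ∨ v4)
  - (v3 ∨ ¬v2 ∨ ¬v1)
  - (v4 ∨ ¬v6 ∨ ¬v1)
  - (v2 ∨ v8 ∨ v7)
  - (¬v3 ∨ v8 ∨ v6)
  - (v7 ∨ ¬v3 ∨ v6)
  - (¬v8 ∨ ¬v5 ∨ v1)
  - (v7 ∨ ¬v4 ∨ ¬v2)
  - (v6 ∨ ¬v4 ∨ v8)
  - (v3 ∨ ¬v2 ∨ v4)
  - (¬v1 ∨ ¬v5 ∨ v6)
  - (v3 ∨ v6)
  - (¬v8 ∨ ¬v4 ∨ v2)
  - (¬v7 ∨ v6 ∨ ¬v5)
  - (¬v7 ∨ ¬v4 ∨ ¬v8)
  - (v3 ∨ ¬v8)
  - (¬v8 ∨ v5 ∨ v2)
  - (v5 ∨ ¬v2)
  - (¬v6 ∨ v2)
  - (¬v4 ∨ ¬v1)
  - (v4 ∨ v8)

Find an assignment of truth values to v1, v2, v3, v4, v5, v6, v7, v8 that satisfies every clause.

v1=F, v2=T, v3=F, v4=T, v5=T, v6=T, v7=T, v8=F

Check each clause:
  1. (v8 ∨ v5 ∨ ¬v7) — v5 is true.
  2. (¬v7 ∨ v4) — v4 is true.
  3. (¬v1 ∨ v3 ∨ ¬v2) — ¬v1 is true.
  4. (v4 ∨ ¬v6 ∨ ¬v1) — v4 is true.
  5. (v8 ∨ v7 ∨ v2) — v2 is true.
  6. (v6 ∨ ¬v3 ∨ v8) — ¬v3 is true.
  7. (v6 ∨ ¬v3 ∨ v7) — ¬v3 is true.
  8. (v1 ∨ ¬v5 ∨ ¬v8) — ¬v8 is true.
  9. (v7 ∨ ¬v2 ∨ ¬v4) — v7 is true.
  10. (v8 ∨ ¬v4 ∨ v6) — v6 is true.
  11. (¬v2 ∨ v4 ∨ v3) — v4 is true.
  12. (¬v5 ∨ ¬v1 ∨ v6) — ¬v1 is true.
  13. (v3 ∨ v6) — v6 is true.
  14. (v2 ∨ ¬v4 ∨ ¬v8) — ¬v8 is true.
  15. (¬v5 ∨ ¬v7 ∨ v6) — v6 is true.
  16. (¬v7 ∨ ¬v8 ∨ ¬v4) — ¬v8 is true.
  17. (v3 ∨ ¬v8) — ¬v8 is true.
  18. (v5 ∨ ¬v8 ∨ v2) — ¬v8 is true.
  19. (¬v2 ∨ v5) — v5 is true.
  20. (v2 ∨ ¬v6) — v2 is true.
  21. (¬v1 ∨ ¬v4) — ¬v1 is true.
  22. (v8 ∨ v4) — v4 is true.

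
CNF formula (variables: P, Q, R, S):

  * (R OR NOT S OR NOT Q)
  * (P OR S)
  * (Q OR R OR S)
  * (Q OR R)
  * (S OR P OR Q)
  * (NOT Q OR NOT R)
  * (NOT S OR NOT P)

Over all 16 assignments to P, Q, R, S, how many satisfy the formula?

3

Satisfying assignments:
  P=F Q=F R=T S=T
  P=T Q=F R=T S=F
  P=T Q=T R=F S=F
Count: 3.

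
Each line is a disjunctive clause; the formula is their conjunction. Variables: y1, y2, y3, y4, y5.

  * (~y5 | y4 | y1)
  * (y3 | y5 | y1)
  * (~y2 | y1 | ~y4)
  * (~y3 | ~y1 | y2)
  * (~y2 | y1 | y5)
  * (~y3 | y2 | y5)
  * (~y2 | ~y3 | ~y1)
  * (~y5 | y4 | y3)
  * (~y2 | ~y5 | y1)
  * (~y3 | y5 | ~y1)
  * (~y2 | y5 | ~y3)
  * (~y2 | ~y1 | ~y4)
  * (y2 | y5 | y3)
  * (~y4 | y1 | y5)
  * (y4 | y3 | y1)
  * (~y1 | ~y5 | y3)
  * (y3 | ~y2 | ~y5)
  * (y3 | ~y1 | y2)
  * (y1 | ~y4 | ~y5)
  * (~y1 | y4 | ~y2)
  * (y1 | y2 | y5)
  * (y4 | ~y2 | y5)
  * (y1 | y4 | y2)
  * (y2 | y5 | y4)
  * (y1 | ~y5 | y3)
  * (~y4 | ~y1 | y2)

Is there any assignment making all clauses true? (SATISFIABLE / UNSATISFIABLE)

UNSATISFIABLE

y1 = True:
  y2 = True:
    propagation gives y3=False, y4=False; an empty clause results — contradiction.
  y2 = False:
    propagation gives y3=False; an empty clause results — contradiction.
y1 = False:
  y5 = True:
    propagation gives y4=True; an empty clause results — contradiction.
  y5 = False:
    propagation gives y3=True, y2=False; an empty clause results — contradiction.
Every branch closes, so no satisfying assignment exists.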